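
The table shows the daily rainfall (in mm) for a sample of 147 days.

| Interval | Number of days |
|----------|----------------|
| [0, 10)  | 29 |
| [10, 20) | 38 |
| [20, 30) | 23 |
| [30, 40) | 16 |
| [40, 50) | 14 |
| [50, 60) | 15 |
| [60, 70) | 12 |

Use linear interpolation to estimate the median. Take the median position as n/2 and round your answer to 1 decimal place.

22.8

Cumulative frequencies: 29, 67, 90, 106, 120, 135, 147
n = 147; position = n/2 = 73.5.
This falls in the class [20, 30): L = 20, F = 67, f = 23, h = 10.
Median ≈ 20 + ((73.5 − 67) / 23) × 10 = 22.8261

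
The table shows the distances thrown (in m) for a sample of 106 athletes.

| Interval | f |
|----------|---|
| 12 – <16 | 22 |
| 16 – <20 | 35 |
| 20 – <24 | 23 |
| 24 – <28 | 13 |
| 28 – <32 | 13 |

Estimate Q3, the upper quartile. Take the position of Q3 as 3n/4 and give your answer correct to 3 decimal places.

Cumulative frequencies: 22, 57, 80, 93, 106
n = 106; position = 3n/4 = 79.5.
This falls in the class 20 – <24: L = 20, F = 57, f = 23, h = 4.
Upper quartile ≈ 20 + ((79.5 − 57) / 23) × 4 = 23.9130

23.913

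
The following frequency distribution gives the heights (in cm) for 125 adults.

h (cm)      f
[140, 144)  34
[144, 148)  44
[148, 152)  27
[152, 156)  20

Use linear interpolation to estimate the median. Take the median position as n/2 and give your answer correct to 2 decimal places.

146.59

Cumulative frequencies: 34, 78, 105, 125
n = 125; position = n/2 = 62.5.
This falls in the class [144, 148): L = 144, F = 34, f = 44, h = 4.
Median ≈ 144 + ((62.5 − 34) / 44) × 4 = 146.5909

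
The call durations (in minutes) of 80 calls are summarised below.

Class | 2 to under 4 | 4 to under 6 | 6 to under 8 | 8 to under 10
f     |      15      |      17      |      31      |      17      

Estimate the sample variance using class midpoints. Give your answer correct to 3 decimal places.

4.190

Midpoints: 3, 5, 7, 9
n = 80, Σfm = 500, mean = 6.2500
Σfm² = 3456
Σf(m − x̄)² = Σfm² − (Σfm)²/n = 3456 − 500²/80 = 331.0000
Sample variance = 331.0000 / 79 = 4.1899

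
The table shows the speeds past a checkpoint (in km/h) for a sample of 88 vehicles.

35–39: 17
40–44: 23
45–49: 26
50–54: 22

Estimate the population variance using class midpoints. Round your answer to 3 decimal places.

Midpoints: 37, 42, 47, 52
n = 88, Σfm = 3961, mean = 45.0114
Σfm² = 180767
Σf(m − x̄)² = Σfm² − (Σfm)²/n = 180767 − 3961²/88 = 2476.9886
Population variance = 2476.9886 / 88 = 28.1476

28.148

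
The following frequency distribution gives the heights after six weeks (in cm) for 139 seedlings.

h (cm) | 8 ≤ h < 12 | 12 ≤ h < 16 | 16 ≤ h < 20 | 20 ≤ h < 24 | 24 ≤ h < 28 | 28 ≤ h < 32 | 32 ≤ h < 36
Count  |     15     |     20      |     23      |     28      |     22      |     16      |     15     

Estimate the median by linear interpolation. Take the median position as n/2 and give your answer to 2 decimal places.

Cumulative frequencies: 15, 35, 58, 86, 108, 124, 139
n = 139; position = n/2 = 69.5.
This falls in the class 20 ≤ h < 24: L = 20, F = 58, f = 28, h = 4.
Median ≈ 20 + ((69.5 − 58) / 28) × 4 = 21.6429

21.64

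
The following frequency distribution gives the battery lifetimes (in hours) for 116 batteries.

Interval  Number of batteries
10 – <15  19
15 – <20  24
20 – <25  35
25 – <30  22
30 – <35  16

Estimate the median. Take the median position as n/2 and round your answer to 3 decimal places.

22.143

Cumulative frequencies: 19, 43, 78, 100, 116
n = 116; position = n/2 = 58.
This falls in the class 20 – <25: L = 20, F = 43, f = 35, h = 5.
Median ≈ 20 + ((58 − 43) / 35) × 5 = 22.1429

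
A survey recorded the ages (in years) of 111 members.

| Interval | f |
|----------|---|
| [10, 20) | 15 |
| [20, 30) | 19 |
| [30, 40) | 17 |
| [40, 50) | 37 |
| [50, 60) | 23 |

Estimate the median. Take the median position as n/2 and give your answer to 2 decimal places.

Cumulative frequencies: 15, 34, 51, 88, 111
n = 111; position = n/2 = 55.5.
This falls in the class [40, 50): L = 40, F = 51, f = 37, h = 10.
Median ≈ 40 + ((55.5 − 51) / 37) × 10 = 41.2162

41.22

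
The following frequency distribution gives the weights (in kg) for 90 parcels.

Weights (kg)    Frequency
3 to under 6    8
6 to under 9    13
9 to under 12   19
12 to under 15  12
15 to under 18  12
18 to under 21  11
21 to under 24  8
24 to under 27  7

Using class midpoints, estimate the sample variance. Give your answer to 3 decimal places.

38.406

Midpoints: 4.5, 7.5, 10.5, 13.5, 16.5, 19.5, 22.5, 25.5
n = 90, Σfm = 1266, mean = 14.0667
Σfm² = 21226.5
Σf(m − x̄)² = Σfm² − (Σfm)²/n = 21226.5 − 1266²/90 = 3418.1000
Sample variance = 3418.1000 / 89 = 38.4056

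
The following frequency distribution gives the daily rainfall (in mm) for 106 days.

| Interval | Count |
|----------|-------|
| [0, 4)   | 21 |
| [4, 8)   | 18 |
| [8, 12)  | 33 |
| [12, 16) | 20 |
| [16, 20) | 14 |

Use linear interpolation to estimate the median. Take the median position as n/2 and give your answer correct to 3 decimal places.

Cumulative frequencies: 21, 39, 72, 92, 106
n = 106; position = n/2 = 53.
This falls in the class [8, 12): L = 8, F = 39, f = 33, h = 4.
Median ≈ 8 + ((53 − 39) / 33) × 4 = 9.6970

9.697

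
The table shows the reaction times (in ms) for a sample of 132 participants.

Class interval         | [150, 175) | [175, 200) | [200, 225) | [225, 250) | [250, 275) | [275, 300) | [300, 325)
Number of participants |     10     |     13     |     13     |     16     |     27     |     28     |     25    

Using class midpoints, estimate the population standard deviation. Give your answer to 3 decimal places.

46.618

Midpoints: 162.5, 187.5, 212.5, 237.5, 262.5, 287.5, 312.5
n = 132, Σfm = 33575, mean = 254.3561
Σfm² = 8826875
Σf(m − x̄)² = Σfm² − (Σfm)²/n = 8826875 − 33575²/132 = 286870.2652
Population variance = 286870.2652 / 132 = 2173.2596
Standard deviation = √2173.2596 = 46.6182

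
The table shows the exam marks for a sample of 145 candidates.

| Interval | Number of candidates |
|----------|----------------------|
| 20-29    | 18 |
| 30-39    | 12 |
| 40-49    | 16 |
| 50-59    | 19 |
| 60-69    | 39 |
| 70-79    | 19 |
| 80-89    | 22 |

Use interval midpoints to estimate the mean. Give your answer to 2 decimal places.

Midpoints: 24.5, 34.5, 44.5, 54.5, 64.5, 74.5, 84.5
Σfm = 18×24.5 + 12×34.5 + 16×44.5 + 19×54.5 + 39×64.5 + 19×74.5 + 22×84.5 = 8392.5
n = Σf = 145
Mean = 8392.5 / 145 = 57.8793

57.88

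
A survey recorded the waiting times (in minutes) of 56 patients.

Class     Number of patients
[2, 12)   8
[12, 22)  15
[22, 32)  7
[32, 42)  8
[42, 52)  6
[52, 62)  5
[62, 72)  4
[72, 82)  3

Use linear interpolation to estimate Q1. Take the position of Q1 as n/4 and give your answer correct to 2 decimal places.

Cumulative frequencies: 8, 23, 30, 38, 44, 49, 53, 56
n = 56; position = n/4 = 14.
This falls in the class [12, 22): L = 12, F = 8, f = 15, h = 10.
Lower quartile ≈ 12 + ((14 − 8) / 15) × 10 = 16.0000

16.00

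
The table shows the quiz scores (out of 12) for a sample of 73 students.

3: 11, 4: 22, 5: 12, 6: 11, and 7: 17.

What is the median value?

Cumulative frequencies: 11, 33, 45, 56, 73
n = 73, so the median is the value in position (n+1)/2 = 37.
Position 37 falls at value 5.

5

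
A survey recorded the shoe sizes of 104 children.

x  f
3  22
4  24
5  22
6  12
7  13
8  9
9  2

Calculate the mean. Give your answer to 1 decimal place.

5.0

Values: 3, 4, 5, 6, 7, 8, 9
Σfx = 22×3 + 24×4 + 22×5 + 12×6 + 13×7 + 9×8 + 2×9 = 525
n = Σf = 104
Mean = 525 / 104 = 5.0481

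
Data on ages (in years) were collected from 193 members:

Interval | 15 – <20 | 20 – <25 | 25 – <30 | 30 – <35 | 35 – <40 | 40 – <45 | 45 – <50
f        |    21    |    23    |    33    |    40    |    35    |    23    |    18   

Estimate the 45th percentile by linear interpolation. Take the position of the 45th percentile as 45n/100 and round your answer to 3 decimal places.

Cumulative frequencies: 21, 44, 77, 117, 152, 175, 193
n = 193; position = 45n/100 = 86.85.
This falls in the class 30 – <35: L = 30, F = 77, f = 40, h = 5.
45th percentile ≈ 30 + ((86.85 − 77) / 40) × 5 = 31.2312

31.231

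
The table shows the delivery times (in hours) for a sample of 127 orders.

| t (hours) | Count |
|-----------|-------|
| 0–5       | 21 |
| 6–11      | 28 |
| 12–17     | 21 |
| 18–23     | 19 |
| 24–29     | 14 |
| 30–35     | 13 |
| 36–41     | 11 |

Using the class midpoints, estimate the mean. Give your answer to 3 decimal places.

Midpoints: 2.5, 8.5, 14.5, 20.5, 26.5, 32.5, 38.5
Σfm = 21×2.5 + 28×8.5 + 21×14.5 + 19×20.5 + 14×26.5 + 13×32.5 + 11×38.5 = 2201.5
n = Σf = 127
Mean = 2201.5 / 127 = 17.3346

17.335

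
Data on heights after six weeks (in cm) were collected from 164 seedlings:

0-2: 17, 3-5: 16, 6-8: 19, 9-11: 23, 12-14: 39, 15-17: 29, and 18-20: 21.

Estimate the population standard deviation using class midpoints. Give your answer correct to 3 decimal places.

5.541

Midpoints: 1, 4, 7, 10, 13, 16, 19
n = 164, Σfm = 1814, mean = 11.0610
Σfm² = 25100
Σf(m − x̄)² = Σfm² − (Σfm)²/n = 25100 − 1814²/164 = 5035.3902
Population variance = 5035.3902 / 164 = 30.7036
Standard deviation = √30.7036 = 5.5411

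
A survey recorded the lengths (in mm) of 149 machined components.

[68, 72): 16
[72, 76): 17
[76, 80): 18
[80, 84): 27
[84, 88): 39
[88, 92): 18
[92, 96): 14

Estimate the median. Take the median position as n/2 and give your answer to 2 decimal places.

83.48

Cumulative frequencies: 16, 33, 51, 78, 117, 135, 149
n = 149; position = n/2 = 74.5.
This falls in the class [80, 84): L = 80, F = 51, f = 27, h = 4.
Median ≈ 80 + ((74.5 − 51) / 27) × 4 = 83.4815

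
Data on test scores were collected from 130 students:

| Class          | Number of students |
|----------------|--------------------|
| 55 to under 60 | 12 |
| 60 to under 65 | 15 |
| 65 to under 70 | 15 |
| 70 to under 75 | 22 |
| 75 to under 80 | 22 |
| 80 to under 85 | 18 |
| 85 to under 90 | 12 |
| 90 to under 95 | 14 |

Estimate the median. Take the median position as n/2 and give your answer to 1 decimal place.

Cumulative frequencies: 12, 27, 42, 64, 86, 104, 116, 130
n = 130; position = n/2 = 65.
This falls in the class 75 to under 80: L = 75, F = 64, f = 22, h = 5.
Median ≈ 75 + ((65 − 64) / 22) × 5 = 75.2273

75.2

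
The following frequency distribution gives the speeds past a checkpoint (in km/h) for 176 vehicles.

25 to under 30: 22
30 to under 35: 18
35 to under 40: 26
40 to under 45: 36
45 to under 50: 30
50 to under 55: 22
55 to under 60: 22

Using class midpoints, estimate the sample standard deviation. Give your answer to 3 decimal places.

9.344

Midpoints: 27.5, 32.5, 37.5, 42.5, 47.5, 52.5, 57.5
n = 176, Σfm = 7540, mean = 42.8409
Σfm² = 338300
Σf(m − x̄)² = Σfm² − (Σfm)²/n = 338300 − 7540²/176 = 15279.5455
Sample variance = 15279.5455 / 175 = 87.3117
Standard deviation = √87.3117 = 9.3441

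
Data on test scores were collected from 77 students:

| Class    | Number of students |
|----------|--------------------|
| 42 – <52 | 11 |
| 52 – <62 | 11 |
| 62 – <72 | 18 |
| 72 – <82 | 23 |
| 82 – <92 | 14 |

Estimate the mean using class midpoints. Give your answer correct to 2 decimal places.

Midpoints: 47, 57, 67, 77, 87
Σfm = 11×47 + 11×57 + 18×67 + 23×77 + 14×87 = 5339
n = Σf = 77
Mean = 5339 / 77 = 69.3377

69.34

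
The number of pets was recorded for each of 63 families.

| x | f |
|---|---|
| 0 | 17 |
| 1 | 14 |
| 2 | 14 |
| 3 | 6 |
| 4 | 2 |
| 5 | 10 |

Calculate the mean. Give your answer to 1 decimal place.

Values: 0, 1, 2, 3, 4, 5
Σfx = 17×0 + 14×1 + 14×2 + 6×3 + 2×4 + 10×5 = 118
n = Σf = 63
Mean = 118 / 63 = 1.8730

1.9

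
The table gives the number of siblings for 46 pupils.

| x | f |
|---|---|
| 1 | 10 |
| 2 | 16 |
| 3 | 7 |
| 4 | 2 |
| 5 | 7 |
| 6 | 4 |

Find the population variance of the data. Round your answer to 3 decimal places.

2.622

Values: 1, 2, 3, 4, 5, 6
n = 46, Σfx = 130, mean = 2.8261
Σfx² = 488
Σf(x − x̄)² = Σfx² − (Σfx)²/n = 488 − 130²/46 = 120.6087
Population variance = 120.6087 / 46 = 2.6219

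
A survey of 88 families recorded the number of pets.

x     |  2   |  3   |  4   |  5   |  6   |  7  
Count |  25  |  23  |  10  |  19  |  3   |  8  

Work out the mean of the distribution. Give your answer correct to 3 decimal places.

Values: 2, 3, 4, 5, 6, 7
Σfx = 25×2 + 23×3 + 10×4 + 19×5 + 3×6 + 8×7 = 328
n = Σf = 88
Mean = 328 / 88 = 3.7273

3.727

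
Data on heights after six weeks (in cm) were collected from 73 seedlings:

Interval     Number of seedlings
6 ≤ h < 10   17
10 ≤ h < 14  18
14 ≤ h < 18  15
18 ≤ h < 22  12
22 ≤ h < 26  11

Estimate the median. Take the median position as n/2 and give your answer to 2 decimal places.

14.40

Cumulative frequencies: 17, 35, 50, 62, 73
n = 73; position = n/2 = 36.5.
This falls in the class 14 ≤ h < 18: L = 14, F = 35, f = 15, h = 4.
Median ≈ 14 + ((36.5 − 35) / 15) × 4 = 14.4000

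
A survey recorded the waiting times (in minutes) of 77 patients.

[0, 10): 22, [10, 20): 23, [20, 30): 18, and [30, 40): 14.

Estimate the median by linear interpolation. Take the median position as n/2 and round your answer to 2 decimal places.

Cumulative frequencies: 22, 45, 63, 77
n = 77; position = n/2 = 38.5.
This falls in the class [10, 20): L = 10, F = 22, f = 23, h = 10.
Median ≈ 10 + ((38.5 − 22) / 23) × 10 = 17.1739

17.17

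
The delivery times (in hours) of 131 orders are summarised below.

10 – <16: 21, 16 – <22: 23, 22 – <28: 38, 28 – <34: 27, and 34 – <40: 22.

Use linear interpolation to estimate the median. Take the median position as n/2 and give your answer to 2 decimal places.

Cumulative frequencies: 21, 44, 82, 109, 131
n = 131; position = n/2 = 65.5.
This falls in the class 22 – <28: L = 22, F = 44, f = 38, h = 6.
Median ≈ 22 + ((65.5 − 44) / 38) × 6 = 25.3947

25.39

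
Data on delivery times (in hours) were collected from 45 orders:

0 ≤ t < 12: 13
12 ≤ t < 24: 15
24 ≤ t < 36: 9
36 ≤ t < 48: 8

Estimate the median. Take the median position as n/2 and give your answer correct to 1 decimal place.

19.6

Cumulative frequencies: 13, 28, 37, 45
n = 45; position = n/2 = 22.5.
This falls in the class 12 ≤ t < 24: L = 12, F = 13, f = 15, h = 12.
Median ≈ 12 + ((22.5 − 13) / 15) × 12 = 19.6000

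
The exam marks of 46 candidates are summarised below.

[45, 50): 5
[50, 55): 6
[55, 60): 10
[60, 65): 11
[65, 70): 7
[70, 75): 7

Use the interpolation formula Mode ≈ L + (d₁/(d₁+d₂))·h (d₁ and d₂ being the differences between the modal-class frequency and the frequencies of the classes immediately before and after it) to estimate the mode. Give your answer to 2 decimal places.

Modal class: [60, 65) (highest frequency 11).
d₁ = 11 − 10 = 1, d₂ = 11 − 7 = 4
Mode ≈ 60 + (1/(1+4)) × 5 = 60 + 1.0000 = 61.0000

61.00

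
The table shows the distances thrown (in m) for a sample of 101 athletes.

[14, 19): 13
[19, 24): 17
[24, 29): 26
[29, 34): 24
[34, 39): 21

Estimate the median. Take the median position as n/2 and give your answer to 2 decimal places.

Cumulative frequencies: 13, 30, 56, 80, 101
n = 101; position = n/2 = 50.5.
This falls in the class [24, 29): L = 24, F = 30, f = 26, h = 5.
Median ≈ 24 + ((50.5 − 30) / 26) × 5 = 27.9423

27.94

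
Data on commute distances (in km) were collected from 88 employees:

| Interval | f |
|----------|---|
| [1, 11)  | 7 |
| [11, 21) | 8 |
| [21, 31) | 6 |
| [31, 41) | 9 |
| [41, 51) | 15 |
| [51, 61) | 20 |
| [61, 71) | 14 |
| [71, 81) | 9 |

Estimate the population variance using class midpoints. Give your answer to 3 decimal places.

Midpoints: 6, 16, 26, 36, 46, 56, 66, 76
n = 88, Σfm = 4068, mean = 46.2273
Σfm² = 225448
Σf(m − x̄)² = Σfm² − (Σfm)²/n = 225448 − 4068²/88 = 37395.4545
Population variance = 37395.4545 / 88 = 424.9483

424.948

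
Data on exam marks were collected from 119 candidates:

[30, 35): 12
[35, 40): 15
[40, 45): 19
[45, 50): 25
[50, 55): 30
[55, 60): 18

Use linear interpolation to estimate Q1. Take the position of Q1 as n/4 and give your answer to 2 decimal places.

Cumulative frequencies: 12, 27, 46, 71, 101, 119
n = 119; position = n/4 = 29.75.
This falls in the class [40, 45): L = 40, F = 27, f = 19, h = 5.
Lower quartile ≈ 40 + ((29.75 − 27) / 19) × 5 = 40.7237

40.72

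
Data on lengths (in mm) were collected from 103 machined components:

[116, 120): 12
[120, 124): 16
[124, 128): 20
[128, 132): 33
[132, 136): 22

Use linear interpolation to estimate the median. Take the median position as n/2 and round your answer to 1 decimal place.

128.4

Cumulative frequencies: 12, 28, 48, 81, 103
n = 103; position = n/2 = 51.5.
This falls in the class [128, 132): L = 128, F = 48, f = 33, h = 4.
Median ≈ 128 + ((51.5 − 48) / 33) × 4 = 128.4242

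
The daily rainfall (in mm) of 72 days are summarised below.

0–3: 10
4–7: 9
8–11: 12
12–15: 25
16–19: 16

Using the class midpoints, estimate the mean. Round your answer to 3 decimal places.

11.056

Midpoints: 1.5, 5.5, 9.5, 13.5, 17.5
Σfm = 10×1.5 + 9×5.5 + 12×9.5 + 25×13.5 + 16×17.5 = 796
n = Σf = 72
Mean = 796 / 72 = 11.0556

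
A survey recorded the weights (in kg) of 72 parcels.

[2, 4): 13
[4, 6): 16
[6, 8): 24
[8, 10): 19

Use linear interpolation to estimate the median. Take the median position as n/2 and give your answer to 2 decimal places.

6.58

Cumulative frequencies: 13, 29, 53, 72
n = 72; position = n/2 = 36.
This falls in the class [6, 8): L = 6, F = 29, f = 24, h = 2.
Median ≈ 6 + ((36 − 29) / 24) × 2 = 6.5833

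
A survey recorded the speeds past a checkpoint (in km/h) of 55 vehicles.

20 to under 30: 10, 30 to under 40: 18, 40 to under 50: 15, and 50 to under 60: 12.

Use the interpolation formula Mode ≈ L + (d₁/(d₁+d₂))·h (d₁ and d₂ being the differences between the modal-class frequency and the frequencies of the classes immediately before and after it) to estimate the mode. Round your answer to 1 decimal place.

37.3

Modal class: 30 to under 40 (highest frequency 18).
d₁ = 18 − 10 = 8, d₂ = 18 − 15 = 3
Mode ≈ 30 + (8/(8+3)) × 10 = 30 + 7.2727 = 37.2727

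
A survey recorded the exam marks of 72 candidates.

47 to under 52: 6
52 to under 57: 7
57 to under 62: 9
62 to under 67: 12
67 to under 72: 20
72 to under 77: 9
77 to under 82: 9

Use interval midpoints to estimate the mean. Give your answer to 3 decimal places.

66.167

Midpoints: 49.5, 54.5, 59.5, 64.5, 69.5, 74.5, 79.5
Σfm = 6×49.5 + 7×54.5 + 9×59.5 + 12×64.5 + 20×69.5 + 9×74.5 + 9×79.5 = 4764
n = Σf = 72
Mean = 4764 / 72 = 66.1667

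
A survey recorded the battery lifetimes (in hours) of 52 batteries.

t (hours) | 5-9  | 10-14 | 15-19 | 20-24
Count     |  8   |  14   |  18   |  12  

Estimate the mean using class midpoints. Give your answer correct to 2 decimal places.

15.27

Midpoints: 7, 12, 17, 22
Σfm = 8×7 + 14×12 + 18×17 + 12×22 = 794
n = Σf = 52
Mean = 794 / 52 = 15.2692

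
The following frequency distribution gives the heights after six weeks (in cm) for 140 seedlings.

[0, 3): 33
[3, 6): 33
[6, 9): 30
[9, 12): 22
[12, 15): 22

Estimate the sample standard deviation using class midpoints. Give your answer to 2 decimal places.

Midpoints: 1.5, 4.5, 7.5, 10.5, 13.5
n = 140, Σfm = 951, mean = 6.7929
Σfm² = 8865
Σf(m − x̄)² = Σfm² − (Σfm)²/n = 8865 − 951²/140 = 2404.9929
Sample variance = 2404.9929 / 139 = 17.3021
Standard deviation = √17.3021 = 4.1596

4.16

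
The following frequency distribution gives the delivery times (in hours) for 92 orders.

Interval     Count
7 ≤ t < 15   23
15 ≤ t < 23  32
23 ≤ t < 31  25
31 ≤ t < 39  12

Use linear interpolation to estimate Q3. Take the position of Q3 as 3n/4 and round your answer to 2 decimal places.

27.48

Cumulative frequencies: 23, 55, 80, 92
n = 92; position = 3n/4 = 69.
This falls in the class 23 ≤ t < 31: L = 23, F = 55, f = 25, h = 8.
Upper quartile ≈ 23 + ((69 − 55) / 25) × 8 = 27.4800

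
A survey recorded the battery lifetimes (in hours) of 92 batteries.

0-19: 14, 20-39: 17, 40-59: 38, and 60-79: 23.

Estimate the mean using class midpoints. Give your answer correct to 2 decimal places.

44.72

Midpoints: 9.5, 29.5, 49.5, 69.5
Σfm = 14×9.5 + 17×29.5 + 38×49.5 + 23×69.5 = 4114
n = Σf = 92
Mean = 4114 / 92 = 44.7174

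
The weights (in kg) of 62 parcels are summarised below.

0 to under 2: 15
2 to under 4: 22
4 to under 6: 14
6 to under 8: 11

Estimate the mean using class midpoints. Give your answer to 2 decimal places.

3.68

Midpoints: 1, 3, 5, 7
Σfm = 15×1 + 22×3 + 14×5 + 11×7 = 228
n = Σf = 62
Mean = 228 / 62 = 3.6774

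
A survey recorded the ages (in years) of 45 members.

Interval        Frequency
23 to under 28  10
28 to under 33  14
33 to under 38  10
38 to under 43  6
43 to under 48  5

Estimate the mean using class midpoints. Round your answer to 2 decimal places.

33.50

Midpoints: 25.5, 30.5, 35.5, 40.5, 45.5
Σfm = 10×25.5 + 14×30.5 + 10×35.5 + 6×40.5 + 5×45.5 = 1507.5
n = Σf = 45
Mean = 1507.5 / 45 = 33.5000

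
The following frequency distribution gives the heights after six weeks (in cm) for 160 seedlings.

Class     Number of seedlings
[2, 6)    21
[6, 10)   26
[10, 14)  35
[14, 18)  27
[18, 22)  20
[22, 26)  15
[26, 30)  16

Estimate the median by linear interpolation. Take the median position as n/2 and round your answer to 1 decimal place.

13.8

Cumulative frequencies: 21, 47, 82, 109, 129, 144, 160
n = 160; position = n/2 = 80.
This falls in the class [10, 14): L = 10, F = 47, f = 35, h = 4.
Median ≈ 10 + ((80 − 47) / 35) × 4 = 13.7714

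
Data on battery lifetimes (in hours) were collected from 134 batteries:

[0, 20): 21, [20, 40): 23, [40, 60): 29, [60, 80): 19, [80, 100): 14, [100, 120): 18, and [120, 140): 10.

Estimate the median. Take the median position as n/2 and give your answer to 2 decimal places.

Cumulative frequencies: 21, 44, 73, 92, 106, 124, 134
n = 134; position = n/2 = 67.
This falls in the class [40, 60): L = 40, F = 44, f = 29, h = 20.
Median ≈ 40 + ((67 − 44) / 29) × 20 = 55.8621

55.86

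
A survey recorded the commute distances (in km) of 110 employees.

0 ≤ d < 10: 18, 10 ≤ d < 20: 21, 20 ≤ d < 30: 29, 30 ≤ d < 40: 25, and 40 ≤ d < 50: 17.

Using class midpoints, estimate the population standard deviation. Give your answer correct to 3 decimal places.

13.002

Midpoints: 5, 15, 25, 35, 45
n = 110, Σfm = 2770, mean = 25.1818
Σfm² = 88350
Σf(m − x̄)² = Σfm² − (Σfm)²/n = 88350 − 2770²/110 = 18596.3636
Population variance = 18596.3636 / 110 = 169.0579
Standard deviation = √169.0579 = 13.0022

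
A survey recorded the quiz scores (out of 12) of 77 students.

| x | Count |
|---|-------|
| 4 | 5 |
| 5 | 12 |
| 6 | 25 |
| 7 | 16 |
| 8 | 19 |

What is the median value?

6

Cumulative frequencies: 5, 17, 42, 58, 77
n = 77, so the median is the value in position (n+1)/2 = 39.
Position 39 falls at value 6.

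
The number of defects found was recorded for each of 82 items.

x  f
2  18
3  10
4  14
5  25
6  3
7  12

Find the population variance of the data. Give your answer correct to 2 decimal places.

2.70

Values: 2, 3, 4, 5, 6, 7
n = 82, Σfx = 349, mean = 4.2561
Σfx² = 1707
Σf(x − x̄)² = Σfx² − (Σfx)²/n = 1707 − 349²/82 = 221.6220
Population variance = 221.6220 / 82 = 2.7027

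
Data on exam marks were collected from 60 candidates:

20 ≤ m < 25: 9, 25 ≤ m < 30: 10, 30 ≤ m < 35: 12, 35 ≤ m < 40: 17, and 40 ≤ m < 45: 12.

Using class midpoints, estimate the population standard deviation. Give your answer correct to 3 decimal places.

6.714

Midpoints: 22.5, 27.5, 32.5, 37.5, 42.5
n = 60, Σfm = 2015, mean = 33.5833
Σfm² = 70375
Σf(m − x̄)² = Σfm² − (Σfm)²/n = 70375 − 2015²/60 = 2704.5833
Population variance = 2704.5833 / 60 = 45.0764
Standard deviation = √45.0764 = 6.7139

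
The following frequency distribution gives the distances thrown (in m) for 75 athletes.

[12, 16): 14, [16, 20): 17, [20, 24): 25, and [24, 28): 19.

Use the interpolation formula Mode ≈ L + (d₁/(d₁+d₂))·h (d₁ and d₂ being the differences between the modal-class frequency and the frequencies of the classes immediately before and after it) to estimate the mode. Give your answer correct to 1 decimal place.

22.3

Modal class: [20, 24) (highest frequency 25).
d₁ = 25 − 17 = 8, d₂ = 25 − 19 = 6
Mode ≈ 20 + (8/(8+6)) × 4 = 20 + 2.2857 = 22.2857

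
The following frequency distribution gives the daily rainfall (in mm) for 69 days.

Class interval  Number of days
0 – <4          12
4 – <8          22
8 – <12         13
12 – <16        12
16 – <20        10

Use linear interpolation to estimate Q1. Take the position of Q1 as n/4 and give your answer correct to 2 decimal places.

4.95

Cumulative frequencies: 12, 34, 47, 59, 69
n = 69; position = n/4 = 17.25.
This falls in the class 4 – <8: L = 4, F = 12, f = 22, h = 4.
Lower quartile ≈ 4 + ((17.25 − 12) / 22) × 4 = 4.9545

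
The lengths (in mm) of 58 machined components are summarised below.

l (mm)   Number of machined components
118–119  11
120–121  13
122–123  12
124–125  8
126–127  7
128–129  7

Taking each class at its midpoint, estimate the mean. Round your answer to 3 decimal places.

Midpoints: 118.5, 120.5, 122.5, 124.5, 126.5, 128.5
Σfm = 11×118.5 + 13×120.5 + 12×122.5 + 8×124.5 + 7×126.5 + 7×128.5 = 7121
n = Σf = 58
Mean = 7121 / 58 = 122.7759

122.776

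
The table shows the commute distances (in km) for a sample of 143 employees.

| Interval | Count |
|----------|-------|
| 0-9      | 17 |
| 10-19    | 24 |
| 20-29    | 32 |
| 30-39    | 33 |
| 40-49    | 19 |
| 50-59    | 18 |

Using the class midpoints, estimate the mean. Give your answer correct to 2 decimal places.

Midpoints: 4.5, 14.5, 24.5, 34.5, 44.5, 54.5
Σfm = 17×4.5 + 24×14.5 + 32×24.5 + 33×34.5 + 19×44.5 + 18×54.5 = 4173.5
n = Σf = 143
Mean = 4173.5 / 143 = 29.1853

29.19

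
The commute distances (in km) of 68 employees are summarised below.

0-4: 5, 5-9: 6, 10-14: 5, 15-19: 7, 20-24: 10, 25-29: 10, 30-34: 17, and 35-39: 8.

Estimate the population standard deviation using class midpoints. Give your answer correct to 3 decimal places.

Midpoints: 2, 7, 12, 17, 22, 27, 32, 37
n = 68, Σfm = 1561, mean = 22.9559
Σfm² = 43547
Σf(m − x̄)² = Σfm² − (Σfm)²/n = 43547 − 1561²/68 = 7712.8676
Population variance = 7712.8676 / 68 = 113.4245
Standard deviation = √113.4245 = 10.6501

10.650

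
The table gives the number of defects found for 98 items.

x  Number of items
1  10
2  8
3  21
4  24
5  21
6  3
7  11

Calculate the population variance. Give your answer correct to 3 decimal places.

Values: 1, 2, 3, 4, 5, 6, 7
n = 98, Σfx = 385, mean = 3.9286
Σfx² = 1787
Σf(x − x̄)² = Σfx² − (Σfx)²/n = 1787 − 385²/98 = 274.5000
Population variance = 274.5000 / 98 = 2.8010

2.801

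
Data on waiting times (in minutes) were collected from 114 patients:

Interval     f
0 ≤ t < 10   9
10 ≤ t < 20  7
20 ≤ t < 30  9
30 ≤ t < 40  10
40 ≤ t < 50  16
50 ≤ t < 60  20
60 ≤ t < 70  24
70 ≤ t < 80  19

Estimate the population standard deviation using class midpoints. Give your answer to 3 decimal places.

Midpoints: 5, 15, 25, 35, 45, 55, 65, 75
n = 114, Σfm = 5530, mean = 48.5088
Σfm² = 320850
Σf(m − x̄)² = Σfm² − (Σfm)²/n = 320850 − 5530²/114 = 52596.4912
Population variance = 52596.4912 / 114 = 461.3727
Standard deviation = √461.3727 = 21.4796

21.480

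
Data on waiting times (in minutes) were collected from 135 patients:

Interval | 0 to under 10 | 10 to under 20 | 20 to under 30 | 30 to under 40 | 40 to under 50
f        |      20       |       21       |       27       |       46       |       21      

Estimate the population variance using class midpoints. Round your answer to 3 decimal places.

Midpoints: 5, 15, 25, 35, 45
n = 135, Σfm = 3645, mean = 27.0000
Σfm² = 120975
Σf(m − x̄)² = Σfm² − (Σfm)²/n = 120975 − 3645²/135 = 22560.0000
Population variance = 22560.0000 / 135 = 167.1111

167.111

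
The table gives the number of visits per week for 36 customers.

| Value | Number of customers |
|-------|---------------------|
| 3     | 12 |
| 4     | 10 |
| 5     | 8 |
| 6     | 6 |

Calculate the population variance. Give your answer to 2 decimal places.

1.17

Values: 3, 4, 5, 6
n = 36, Σfx = 152, mean = 4.2222
Σfx² = 684
Σf(x − x̄)² = Σfx² − (Σfx)²/n = 684 − 152²/36 = 42.2222
Population variance = 42.2222 / 36 = 1.1728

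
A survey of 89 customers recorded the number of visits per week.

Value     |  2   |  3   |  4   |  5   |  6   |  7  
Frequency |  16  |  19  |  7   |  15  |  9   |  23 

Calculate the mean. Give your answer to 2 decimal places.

4.57

Values: 2, 3, 4, 5, 6, 7
Σfx = 16×2 + 19×3 + 7×4 + 15×5 + 9×6 + 23×7 = 407
n = Σf = 89
Mean = 407 / 89 = 4.5730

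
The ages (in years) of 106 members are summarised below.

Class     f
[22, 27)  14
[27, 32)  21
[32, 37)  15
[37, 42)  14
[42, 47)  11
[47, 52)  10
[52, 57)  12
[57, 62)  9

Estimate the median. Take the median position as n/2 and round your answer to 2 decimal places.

38.07

Cumulative frequencies: 14, 35, 50, 64, 75, 85, 97, 106
n = 106; position = n/2 = 53.
This falls in the class [37, 42): L = 37, F = 50, f = 14, h = 5.
Median ≈ 37 + ((53 − 50) / 14) × 5 = 38.0714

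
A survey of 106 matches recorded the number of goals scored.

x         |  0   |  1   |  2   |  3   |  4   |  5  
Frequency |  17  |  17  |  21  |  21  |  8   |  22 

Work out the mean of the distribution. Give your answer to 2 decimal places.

2.49

Values: 0, 1, 2, 3, 4, 5
Σfx = 17×0 + 17×1 + 21×2 + 21×3 + 8×4 + 22×5 = 264
n = Σf = 106
Mean = 264 / 106 = 2.4906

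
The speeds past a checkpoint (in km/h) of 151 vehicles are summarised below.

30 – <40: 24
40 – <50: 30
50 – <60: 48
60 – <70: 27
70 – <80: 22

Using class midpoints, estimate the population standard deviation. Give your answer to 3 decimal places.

12.625

Midpoints: 35, 45, 55, 65, 75
n = 151, Σfm = 8235, mean = 54.5364
Σfm² = 473175
Σf(m − x̄)² = Σfm² − (Σfm)²/n = 473175 − 8235²/151 = 24067.5497
Population variance = 24067.5497 / 151 = 159.3877
Standard deviation = √159.3877 = 12.6249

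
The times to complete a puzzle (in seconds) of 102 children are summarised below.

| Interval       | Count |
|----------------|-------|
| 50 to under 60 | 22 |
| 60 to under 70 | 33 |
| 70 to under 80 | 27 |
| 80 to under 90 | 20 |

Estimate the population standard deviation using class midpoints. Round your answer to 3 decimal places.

Midpoints: 55, 65, 75, 85
n = 102, Σfm = 7080, mean = 69.4118
Σfm² = 502350
Σf(m − x̄)² = Σfm² − (Σfm)²/n = 502350 − 7080²/102 = 10914.7059
Population variance = 10914.7059 / 102 = 107.0069
Standard deviation = √107.0069 = 10.3444

10.344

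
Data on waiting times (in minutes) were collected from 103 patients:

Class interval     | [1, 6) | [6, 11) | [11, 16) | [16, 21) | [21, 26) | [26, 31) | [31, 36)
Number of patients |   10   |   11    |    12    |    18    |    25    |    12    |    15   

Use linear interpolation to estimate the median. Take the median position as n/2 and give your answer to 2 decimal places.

Cumulative frequencies: 10, 21, 33, 51, 76, 88, 103
n = 103; position = n/2 = 51.5.
This falls in the class [21, 26): L = 21, F = 51, f = 25, h = 5.
Median ≈ 21 + ((51.5 − 51) / 25) × 5 = 21.1000

21.10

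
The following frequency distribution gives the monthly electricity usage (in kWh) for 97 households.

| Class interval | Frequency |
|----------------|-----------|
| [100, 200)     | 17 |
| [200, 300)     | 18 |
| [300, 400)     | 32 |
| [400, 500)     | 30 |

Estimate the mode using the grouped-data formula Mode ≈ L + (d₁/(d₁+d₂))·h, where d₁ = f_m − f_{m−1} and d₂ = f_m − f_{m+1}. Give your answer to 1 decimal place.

Modal class: [300, 400) (highest frequency 32).
d₁ = 32 − 18 = 14, d₂ = 32 − 30 = 2
Mode ≈ 300 + (14/(14+2)) × 100 = 300 + 87.5000 = 387.5000

387.5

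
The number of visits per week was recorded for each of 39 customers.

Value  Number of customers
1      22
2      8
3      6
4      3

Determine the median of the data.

Cumulative frequencies: 22, 30, 36, 39
n = 39, so the median is the value in position (n+1)/2 = 20.
Position 20 falls at value 1.

1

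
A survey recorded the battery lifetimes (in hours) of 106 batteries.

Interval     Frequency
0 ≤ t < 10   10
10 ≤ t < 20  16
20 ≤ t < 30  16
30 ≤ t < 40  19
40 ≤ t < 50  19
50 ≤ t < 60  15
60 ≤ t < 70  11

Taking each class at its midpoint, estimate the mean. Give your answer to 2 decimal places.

35.38

Midpoints: 5, 15, 25, 35, 45, 55, 65
Σfm = 10×5 + 16×15 + 16×25 + 19×35 + 19×45 + 15×55 + 11×65 = 3750
n = Σf = 106
Mean = 3750 / 106 = 35.3774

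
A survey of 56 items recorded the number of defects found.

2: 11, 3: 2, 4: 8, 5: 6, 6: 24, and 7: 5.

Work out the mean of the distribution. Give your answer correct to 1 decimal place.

Values: 2, 3, 4, 5, 6, 7
Σfx = 11×2 + 2×3 + 8×4 + 6×5 + 24×6 + 5×7 = 269
n = Σf = 56
Mean = 269 / 56 = 4.8036

4.8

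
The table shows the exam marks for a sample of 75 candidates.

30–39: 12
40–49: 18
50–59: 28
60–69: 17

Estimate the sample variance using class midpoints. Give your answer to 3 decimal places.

Midpoints: 34.5, 44.5, 54.5, 64.5
n = 75, Σfm = 3837.5, mean = 51.1667
Σfm² = 203818.75
Σf(m − x̄)² = Σfm² − (Σfm)²/n = 203818.75 − 3837.5²/75 = 7466.6667
Sample variance = 7466.6667 / 74 = 100.9009

100.901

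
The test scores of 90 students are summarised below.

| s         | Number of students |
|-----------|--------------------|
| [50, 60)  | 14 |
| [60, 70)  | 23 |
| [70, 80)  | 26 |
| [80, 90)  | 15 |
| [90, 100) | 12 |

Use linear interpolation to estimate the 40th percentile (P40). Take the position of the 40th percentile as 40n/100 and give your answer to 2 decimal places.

69.57

Cumulative frequencies: 14, 37, 63, 78, 90
n = 90; position = 40n/100 = 36.
This falls in the class [60, 70): L = 60, F = 14, f = 23, h = 10.
40th percentile ≈ 60 + ((36 − 14) / 23) × 10 = 69.5652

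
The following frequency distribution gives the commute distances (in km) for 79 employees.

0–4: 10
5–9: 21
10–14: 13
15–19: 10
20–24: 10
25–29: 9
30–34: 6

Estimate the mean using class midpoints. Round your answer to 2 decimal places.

14.53

Midpoints: 2, 7, 12, 17, 22, 27, 32
Σfm = 10×2 + 21×7 + 13×12 + 10×17 + 10×22 + 9×27 + 6×32 = 1148
n = Σf = 79
Mean = 1148 / 79 = 14.5316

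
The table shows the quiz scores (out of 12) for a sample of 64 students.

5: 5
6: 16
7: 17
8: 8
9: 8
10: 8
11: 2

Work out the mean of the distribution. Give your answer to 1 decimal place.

7.5

Values: 5, 6, 7, 8, 9, 10, 11
Σfx = 5×5 + 16×6 + 17×7 + 8×8 + 8×9 + 8×10 + 2×11 = 478
n = Σf = 64
Mean = 478 / 64 = 7.4688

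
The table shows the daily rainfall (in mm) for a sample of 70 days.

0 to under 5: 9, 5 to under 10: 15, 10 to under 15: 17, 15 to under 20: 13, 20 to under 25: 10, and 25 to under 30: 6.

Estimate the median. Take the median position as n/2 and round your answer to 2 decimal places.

Cumulative frequencies: 9, 24, 41, 54, 64, 70
n = 70; position = n/2 = 35.
This falls in the class 10 to under 15: L = 10, F = 24, f = 17, h = 5.
Median ≈ 10 + ((35 − 24) / 17) × 5 = 13.2353

13.24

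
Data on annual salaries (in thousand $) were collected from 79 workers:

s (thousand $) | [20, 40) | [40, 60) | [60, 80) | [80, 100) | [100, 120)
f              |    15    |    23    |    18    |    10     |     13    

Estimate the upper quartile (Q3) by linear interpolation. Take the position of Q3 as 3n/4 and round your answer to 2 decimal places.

86.50

Cumulative frequencies: 15, 38, 56, 66, 79
n = 79; position = 3n/4 = 59.25.
This falls in the class [80, 100): L = 80, F = 56, f = 10, h = 20.
Upper quartile ≈ 80 + ((59.25 − 56) / 10) × 20 = 86.5000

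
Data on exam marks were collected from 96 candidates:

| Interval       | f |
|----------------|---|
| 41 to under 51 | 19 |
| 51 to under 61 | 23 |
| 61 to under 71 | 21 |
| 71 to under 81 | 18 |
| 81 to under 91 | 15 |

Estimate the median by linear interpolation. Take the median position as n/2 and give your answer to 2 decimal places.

63.86

Cumulative frequencies: 19, 42, 63, 81, 96
n = 96; position = n/2 = 48.
This falls in the class 61 to under 71: L = 61, F = 42, f = 21, h = 10.
Median ≈ 61 + ((48 − 42) / 21) × 10 = 63.8571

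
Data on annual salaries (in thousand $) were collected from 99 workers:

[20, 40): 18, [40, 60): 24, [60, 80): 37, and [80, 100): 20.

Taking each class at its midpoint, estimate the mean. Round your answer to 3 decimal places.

61.919

Midpoints: 30, 50, 70, 90
Σfm = 18×30 + 24×50 + 37×70 + 20×90 = 6130
n = Σf = 99
Mean = 6130 / 99 = 61.9192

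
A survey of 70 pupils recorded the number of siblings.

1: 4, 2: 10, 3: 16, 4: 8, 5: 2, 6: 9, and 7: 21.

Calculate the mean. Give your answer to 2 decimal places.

Values: 1, 2, 3, 4, 5, 6, 7
Σfx = 4×1 + 10×2 + 16×3 + 8×4 + 2×5 + 9×6 + 21×7 = 315
n = Σf = 70
Mean = 315 / 70 = 4.5000

4.50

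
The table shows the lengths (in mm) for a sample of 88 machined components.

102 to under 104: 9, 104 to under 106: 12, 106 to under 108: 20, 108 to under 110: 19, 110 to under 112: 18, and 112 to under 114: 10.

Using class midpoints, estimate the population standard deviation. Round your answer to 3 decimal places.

2.974

Midpoints: 103, 105, 107, 109, 111, 113
n = 88, Σfm = 9526, mean = 108.2500
Σfm² = 1031968
Σf(m − x̄)² = Σfm² − (Σfm)²/n = 1031968 − 9526²/88 = 778.5000
Population variance = 778.5000 / 88 = 8.8466
Standard deviation = √8.8466 = 2.9743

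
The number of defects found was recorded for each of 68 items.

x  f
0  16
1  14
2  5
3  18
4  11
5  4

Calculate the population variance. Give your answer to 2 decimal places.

Values: 0, 1, 2, 3, 4, 5
n = 68, Σfx = 142, mean = 2.0882
Σfx² = 472
Σf(x − x̄)² = Σfx² − (Σfx)²/n = 472 − 142²/68 = 175.4706
Population variance = 175.4706 / 68 = 2.5804

2.58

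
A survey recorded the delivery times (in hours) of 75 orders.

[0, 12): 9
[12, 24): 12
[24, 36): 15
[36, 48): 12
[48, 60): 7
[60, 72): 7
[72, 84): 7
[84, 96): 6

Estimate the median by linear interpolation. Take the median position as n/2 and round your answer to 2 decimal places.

37.50

Cumulative frequencies: 9, 21, 36, 48, 55, 62, 69, 75
n = 75; position = n/2 = 37.5.
This falls in the class [36, 48): L = 36, F = 36, f = 12, h = 12.
Median ≈ 36 + ((37.5 − 36) / 12) × 12 = 37.5000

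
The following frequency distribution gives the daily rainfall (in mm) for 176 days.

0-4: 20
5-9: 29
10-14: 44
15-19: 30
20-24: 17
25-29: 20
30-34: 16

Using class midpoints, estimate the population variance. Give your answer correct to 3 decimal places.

Midpoints: 2, 7, 12, 17, 22, 27, 32
n = 176, Σfm = 2707, mean = 15.3807
Σfm² = 55699
Σf(m − x̄)² = Σfm² − (Σfm)²/n = 55699 − 2707²/176 = 14063.4943
Population variance = 14063.4943 / 176 = 79.9062

79.906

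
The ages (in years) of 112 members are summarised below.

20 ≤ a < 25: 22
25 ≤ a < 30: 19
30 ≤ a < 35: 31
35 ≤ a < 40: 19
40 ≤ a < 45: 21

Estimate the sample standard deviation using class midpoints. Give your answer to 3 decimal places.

6.877

Midpoints: 22.5, 27.5, 32.5, 37.5, 42.5
n = 112, Σfm = 3630, mean = 32.4107
Σfm² = 122900
Σf(m − x̄)² = Σfm² − (Σfm)²/n = 122900 − 3630²/112 = 5249.1071
Sample variance = 5249.1071 / 111 = 47.2893
Standard deviation = √47.2893 = 6.8767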